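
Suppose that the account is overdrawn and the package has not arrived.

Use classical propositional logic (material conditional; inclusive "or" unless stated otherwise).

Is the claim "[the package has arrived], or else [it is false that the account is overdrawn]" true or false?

false

Let Q = "the package has arrived" (F), P = "the account is overdrawn" (T).
Parsed as Q | ~P

~P = ~T = F
Q | ~P = F | F = F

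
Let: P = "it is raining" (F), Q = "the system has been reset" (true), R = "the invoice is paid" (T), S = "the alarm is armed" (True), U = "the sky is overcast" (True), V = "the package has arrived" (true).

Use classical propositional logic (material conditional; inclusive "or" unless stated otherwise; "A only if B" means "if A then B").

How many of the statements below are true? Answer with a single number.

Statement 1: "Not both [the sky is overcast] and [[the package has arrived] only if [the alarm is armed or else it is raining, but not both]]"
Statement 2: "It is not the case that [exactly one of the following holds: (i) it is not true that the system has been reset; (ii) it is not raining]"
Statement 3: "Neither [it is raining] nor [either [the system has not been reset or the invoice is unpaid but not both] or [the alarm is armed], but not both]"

Statement 1: In symbols: U nand (V -> (S xor P))

S xor P = T xor F = T
V -> (S xor P) = T -> T = T
U nand (V -> (S xor P)) = T nand T = F
So Statement 1 is false.

Statement 2: Formalization: ~(~Q xor ~P)

~Q = ~T = F
~P = ~F = T
~Q xor ~P = F xor T = T
~(~Q xor ~P) = ~T = F
So Statement 2 is false.

Statement 3: Formalization: P nor ((~Q xor ~R) xor S)

~Q = ~T = F
~R = ~T = F
~Q xor ~R = F xor F = F
(~Q xor ~R) xor S = F xor T = T
P nor ((~Q xor ~R) xor S) = F nor T = F
So Statement 3 is false.

0 of the 3 statements are true (none).

0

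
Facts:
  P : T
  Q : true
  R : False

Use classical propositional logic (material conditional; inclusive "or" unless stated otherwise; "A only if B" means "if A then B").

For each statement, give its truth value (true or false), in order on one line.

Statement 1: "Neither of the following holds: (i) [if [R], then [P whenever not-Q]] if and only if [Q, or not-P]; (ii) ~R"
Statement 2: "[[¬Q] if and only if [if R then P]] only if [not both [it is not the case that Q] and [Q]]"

Statement 1 False, Statement 2 True

Statement 1: Formalization: ((R -> (not Q -> P)) iff (Q or not P)) nor not R

not Q = not True = False
not Q -> P = False -> True = True
R -> (not Q -> P) = False -> True = True
not P = not True = False
Q or not P = True or False = True
(R -> (not Q -> P)) iff (Q or not P) = True iff True = True
not R = not False = True
((R -> (not Q -> P)) iff (Q or not P)) nor not R = True nor True = False
So Statement 1 is false.

Statement 2: Parsed as (not Q iff (R -> P)) -> (not Q nand Q)

not Q = not True = False
R -> P = False -> True = True
not Q iff (R -> P) = False iff True = False
not Q = not True = False
not Q nand Q = False nand True = True
(not Q iff (R -> P)) -> (not Q nand Q) = False -> True = True
Thus Statement 2 is true.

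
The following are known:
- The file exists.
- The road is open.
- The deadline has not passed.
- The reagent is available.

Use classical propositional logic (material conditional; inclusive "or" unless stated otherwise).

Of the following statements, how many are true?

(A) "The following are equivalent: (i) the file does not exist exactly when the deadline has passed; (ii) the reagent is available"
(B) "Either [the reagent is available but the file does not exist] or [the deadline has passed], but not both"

Let P = "the file exists" (True), R = "the deadline has passed" (False), S = "the reagent is available" (True).

(A): This is (not P iff R) iff S.

not P = not True = False
not P iff R = False iff False = True
(not P iff R) iff S = True iff True = True
So (A) is true.

(B): Parsed as (S and not P) xor R

not P = not True = False
S and not P = True and False = False
(S and not P) xor R = False xor False = False
Thus (B) is false.

Count: 1.

1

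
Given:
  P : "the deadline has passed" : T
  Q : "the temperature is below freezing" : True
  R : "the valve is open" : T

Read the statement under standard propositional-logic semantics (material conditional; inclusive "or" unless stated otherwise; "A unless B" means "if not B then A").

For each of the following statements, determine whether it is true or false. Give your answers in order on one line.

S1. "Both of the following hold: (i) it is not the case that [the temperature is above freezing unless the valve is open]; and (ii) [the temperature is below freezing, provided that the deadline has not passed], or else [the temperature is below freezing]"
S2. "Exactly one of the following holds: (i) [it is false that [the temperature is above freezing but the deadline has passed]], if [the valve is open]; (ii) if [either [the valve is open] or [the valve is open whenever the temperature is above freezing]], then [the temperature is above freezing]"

S1: Formalization: ~(~Q | R) & ((~P -> Q) | Q)

~Q = ~T = F
~Q | R = F | T = T
~(~Q | R) = ~T = F
~P = ~T = F
~P -> Q = F -> T = T
(~P -> Q) | Q = T | T = T
~(~Q | R) & ((~P -> Q) | Q) = F & T = F
Hence S1 is false.

S2: Formalization: (R -> ~(~Q & P)) xor ((R | (~Q -> R)) -> ~Q)

~Q = ~T = F
~Q & P = F & T = F
~(~Q & P) = ~F = T
R -> ~(~Q & P) = T -> T = T
~Q = ~T = F
~Q -> R = F -> T = T
R | (~Q -> R) = T | T = T
~Q = ~T = F
(R | (~Q -> R)) -> ~Q = T -> F = F
(R -> ~(~Q & P)) xor ((R | (~Q -> R)) -> ~Q) = T xor F = T
Thus S2 is true.

S1 F / S2 T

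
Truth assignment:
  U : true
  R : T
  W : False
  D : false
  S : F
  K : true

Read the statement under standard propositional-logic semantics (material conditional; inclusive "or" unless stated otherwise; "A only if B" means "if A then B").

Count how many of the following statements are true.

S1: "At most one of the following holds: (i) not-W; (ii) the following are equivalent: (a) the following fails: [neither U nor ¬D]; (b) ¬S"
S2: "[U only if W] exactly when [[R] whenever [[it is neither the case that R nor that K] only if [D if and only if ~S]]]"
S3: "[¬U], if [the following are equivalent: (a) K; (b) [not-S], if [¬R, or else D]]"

0

S1: Formalization: ~W nand (~(U nor ~D) <-> ~S)

~W = ~F = T
~D = ~F = T
U nor ~D = T nor T = F
~(U nor ~D) = ~F = T
~S = ~F = T
~(U nor ~D) <-> ~S = T <-> T = T
~W nand (~(U nor ~D) <-> ~S) = T nand T = F
Thus S1 is false.

S2: Formalization: (U -> W) <-> (((R nor K) -> (D <-> ~S)) -> R)

U -> W = T -> F = F
R nor K = T nor T = F
~S = ~F = T
D <-> ~S = F <-> T = F
(R nor K) -> (D <-> ~S) = F -> F = T
((R nor K) -> (D <-> ~S)) -> R = T -> T = T
(U -> W) <-> (((R nor K) -> (D <-> ~S)) -> R) = F <-> T = F
Hence S2 is false.

S3: Parsed as (K <-> ((~R | D) -> ~S)) -> ~U

~R = ~T = F
~R | D = F | F = F
~S = ~F = T
(~R | D) -> ~S = F -> T = T
K <-> ((~R | D) -> ~S) = T <-> T = T
~U = ~T = F
(K <-> ((~R | D) -> ~S)) -> ~U = T -> F = F
Thus S3 is false.

True statements: 0 (none).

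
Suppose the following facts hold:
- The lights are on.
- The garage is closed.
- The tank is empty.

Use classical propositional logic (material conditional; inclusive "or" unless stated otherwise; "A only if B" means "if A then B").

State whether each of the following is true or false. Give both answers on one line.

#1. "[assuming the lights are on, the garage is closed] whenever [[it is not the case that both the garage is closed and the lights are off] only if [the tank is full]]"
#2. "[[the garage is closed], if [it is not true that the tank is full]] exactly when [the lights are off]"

Let L = "the garage is closed" (T), Q = "the lights are on" (T), M = "the tank is full" (F).

#1: Formalization: ((L nand ~Q) -> M) -> (Q -> L)

~Q = ~T = F
L nand ~Q = T nand F = T
(L nand ~Q) -> M = T -> F = F
Q -> L = T -> T = T
((L nand ~Q) -> M) -> (Q -> L) = F -> T = T
Thus #1 is true.

#2: Parsed as (~M -> L) <-> ~Q

~M = ~F = T
~M -> L = T -> T = T
~Q = ~T = F
(~M -> L) <-> ~Q = T <-> F = F
Hence #2 is false.

#1 True, #2 False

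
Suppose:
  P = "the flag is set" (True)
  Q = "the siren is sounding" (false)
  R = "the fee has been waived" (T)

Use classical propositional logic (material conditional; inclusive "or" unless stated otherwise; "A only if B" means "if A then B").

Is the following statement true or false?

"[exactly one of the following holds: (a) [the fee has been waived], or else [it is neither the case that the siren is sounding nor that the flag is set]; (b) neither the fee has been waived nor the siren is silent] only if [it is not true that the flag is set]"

false

This is ((R or (Q nor P)) xor (R nor not Q)) -> not P.

Q nor P = False nor True = False
R or (Q nor P) = True or False = True
not Q = not False = True
R nor not Q = True nor True = False
(R or (Q nor P)) xor (R nor not Q) = True xor False = True
not P = not True = False
((R or (Q nor P)) xor (R nor not Q)) -> not P = True -> False = False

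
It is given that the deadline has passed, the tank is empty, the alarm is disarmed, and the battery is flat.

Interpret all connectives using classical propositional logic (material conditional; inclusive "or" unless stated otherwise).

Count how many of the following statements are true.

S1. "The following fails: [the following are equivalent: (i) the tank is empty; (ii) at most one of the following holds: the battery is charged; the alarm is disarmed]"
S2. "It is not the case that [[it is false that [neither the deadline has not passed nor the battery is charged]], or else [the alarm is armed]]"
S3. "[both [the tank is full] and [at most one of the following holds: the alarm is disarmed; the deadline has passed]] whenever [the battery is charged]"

Let U = "the tank is full" (False), R = "the battery is charged" (False), S = "the alarm is armed" (False), Q = "the deadline has passed" (True).

S1: In symbols: not (not U iff (R nand not S))

not U = not False = True
not S = not False = True
R nand not S = False nand True = True
not U iff (R nand not S) = True iff True = True
not (not U iff (R nand not S)) = not True = False
Thus S1 is false.

S2: This is not (not (not Q nor R) or S).

not Q = not True = False
not Q nor R = False nor False = True
not (not Q nor R) = not True = False
not (not Q nor R) or S = False or False = False
not (not (not Q nor R) or S) = not False = True
So S2 is true.

S3: This is R -> (U and (not S nand Q)).

not S = not False = True
not S nand Q = True nand True = False
U and (not S nand Q) = False and False = False
R -> (U and (not S nand Q)) = False -> False = True
So S3 is true.

2 of the 3 statements are true.

2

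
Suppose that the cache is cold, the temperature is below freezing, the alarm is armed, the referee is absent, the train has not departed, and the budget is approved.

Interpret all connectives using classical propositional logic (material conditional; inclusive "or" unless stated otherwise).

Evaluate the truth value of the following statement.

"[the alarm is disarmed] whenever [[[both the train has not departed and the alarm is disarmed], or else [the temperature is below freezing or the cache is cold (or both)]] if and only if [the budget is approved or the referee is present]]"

False.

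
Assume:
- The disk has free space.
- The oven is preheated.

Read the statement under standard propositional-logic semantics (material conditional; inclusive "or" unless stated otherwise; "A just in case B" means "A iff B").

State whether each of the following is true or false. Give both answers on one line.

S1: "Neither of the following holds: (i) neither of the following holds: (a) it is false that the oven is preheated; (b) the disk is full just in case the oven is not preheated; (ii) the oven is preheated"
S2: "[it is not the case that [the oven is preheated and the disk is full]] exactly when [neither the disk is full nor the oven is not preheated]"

S1 False; S2 True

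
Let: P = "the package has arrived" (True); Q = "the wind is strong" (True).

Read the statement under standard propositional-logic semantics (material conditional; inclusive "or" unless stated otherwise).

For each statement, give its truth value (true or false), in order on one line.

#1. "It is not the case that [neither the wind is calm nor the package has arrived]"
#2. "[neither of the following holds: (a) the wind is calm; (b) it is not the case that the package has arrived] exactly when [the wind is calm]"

#1 True, #2 False

#1: Formalization: ~(~Q nor P)

~Q = ~T = F
~Q nor P = F nor T = F
~(~Q nor P) = ~F = T
So #1 is true.

#2: This is (~Q nor ~P) <-> ~Q.

~Q = ~T = F
~P = ~T = F
~Q nor ~P = F nor F = T
~Q = ~T = F
(~Q nor ~P) <-> ~Q = T <-> F = F
Hence #2 is false.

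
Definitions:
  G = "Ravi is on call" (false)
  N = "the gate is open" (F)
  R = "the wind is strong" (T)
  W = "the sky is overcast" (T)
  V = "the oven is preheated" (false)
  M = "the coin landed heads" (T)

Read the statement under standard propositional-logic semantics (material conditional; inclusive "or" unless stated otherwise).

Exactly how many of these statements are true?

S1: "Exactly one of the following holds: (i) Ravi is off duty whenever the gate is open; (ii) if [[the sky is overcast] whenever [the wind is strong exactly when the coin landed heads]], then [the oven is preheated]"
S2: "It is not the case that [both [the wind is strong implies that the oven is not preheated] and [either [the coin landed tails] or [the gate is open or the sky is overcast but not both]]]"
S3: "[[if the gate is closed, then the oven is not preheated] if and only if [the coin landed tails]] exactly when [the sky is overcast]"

S1: In symbols: (N → ¬G) ⊕ (((R ↔ M) → W) → V)

¬G = ¬F = T
N → ¬G = F → T = T
R ↔ M = T ↔ T = T
(R ↔ M) → W = T → T = T
((R ↔ M) → W) → V = T → F = F
(N → ¬G) ⊕ (((R ↔ M) → W) → V) = T ⊕ F = T
So S1 is true.

S2: Formalization: ¬((R → ¬V) ∧ (¬M ∨ (N ⊕ W)))

¬V = ¬F = T
R → ¬V = T → T = T
¬M = ¬T = F
N ⊕ W = F ⊕ T = T
¬M ∨ (N ⊕ W) = F ∨ T = T
(R → ¬V) ∧ (¬M ∨ (N ⊕ W)) = T ∧ T = T
¬((R → ¬V) ∧ (¬M ∨ (N ⊕ W))) = ¬T = F
So S2 is false.

S3: Formalization: ((¬N → ¬V) ↔ ¬M) ↔ W

¬N = ¬F = T
¬V = ¬F = T
¬N → ¬V = T → T = T
¬M = ¬T = F
(¬N → ¬V) ↔ ¬M = T ↔ F = F
((¬N → ¬V) ↔ ¬M) ↔ W = F ↔ T = F
So S3 is false.

Count: 1.

1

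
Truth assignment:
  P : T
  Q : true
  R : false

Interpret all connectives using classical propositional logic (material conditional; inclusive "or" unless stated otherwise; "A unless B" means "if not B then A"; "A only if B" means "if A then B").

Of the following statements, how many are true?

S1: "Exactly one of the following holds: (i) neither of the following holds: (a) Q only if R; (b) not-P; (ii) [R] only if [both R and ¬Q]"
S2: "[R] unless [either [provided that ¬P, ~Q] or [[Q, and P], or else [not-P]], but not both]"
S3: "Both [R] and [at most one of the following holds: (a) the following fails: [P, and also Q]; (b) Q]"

S1: This is ((Q → R) ↓ ¬P) ⊕ (R → (R ∧ ¬Q)).

Q → R = T → F = F
¬P = ¬T = F
(Q → R) ↓ ¬P = F ↓ F = T
¬Q = ¬T = F
R ∧ ¬Q = F ∧ F = F
R → (R ∧ ¬Q) = F → F = T
((Q → R) ↓ ¬P) ⊕ (R → (R ∧ ¬Q)) = T ⊕ T = F
Thus S1 is false.

S2: Parsed as R ∨ ((¬P → ¬Q) ⊕ ((Q ∧ P) ∨ ¬P))

¬P = ¬T = F
¬Q = ¬T = F
¬P → ¬Q = F → F = T
Q ∧ P = T ∧ T = T
¬P = ¬T = F
(Q ∧ P) ∨ ¬P = T ∨ F = T
(¬P → ¬Q) ⊕ ((Q ∧ P) ∨ ¬P) = T ⊕ T = F
R ∨ ((¬P → ¬Q) ⊕ ((Q ∧ P) ∨ ¬P)) = F ∨ F = F
Thus S2 is false.

S3: This is R ∧ (¬(P ∧ Q) ↑ Q).

P ∧ Q = T ∧ T = T
¬(P ∧ Q) = ¬T = F
¬(P ∧ Q) ↑ Q = F ↑ T = T
R ∧ (¬(P ∧ Q) ↑ Q) = F ∧ T = F
So S3 is false.

0 of the 3 statements are true (none).

0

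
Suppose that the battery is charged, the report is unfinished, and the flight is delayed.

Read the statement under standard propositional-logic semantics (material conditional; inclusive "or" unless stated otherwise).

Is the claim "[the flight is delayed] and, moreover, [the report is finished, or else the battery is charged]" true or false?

True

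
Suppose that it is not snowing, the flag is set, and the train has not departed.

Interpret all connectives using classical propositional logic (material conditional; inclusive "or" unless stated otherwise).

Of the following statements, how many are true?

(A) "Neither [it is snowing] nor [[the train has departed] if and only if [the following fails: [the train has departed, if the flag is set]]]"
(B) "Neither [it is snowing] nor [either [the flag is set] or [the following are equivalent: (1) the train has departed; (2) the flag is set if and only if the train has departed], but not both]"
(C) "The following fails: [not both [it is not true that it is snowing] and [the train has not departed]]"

Let P = "it is snowing" (False), R = "the train has departed" (False), Q = "the flag is set" (True).

(A): This is P nor (R iff not (Q -> R)).

Q -> R = True -> False = False
not (Q -> R) = not False = True
R iff not (Q -> R) = False iff True = False
P nor (R iff not (Q -> R)) = False nor False = True
Hence (A) is true.

(B): Formalization: P nor (Q xor (R iff (Q iff R)))

Q iff R = True iff False = False
R iff (Q iff R) = False iff False = True
Q xor (R iff (Q iff R)) = True xor True = False
P nor (Q xor (R iff (Q iff R))) = False nor False = True
So (B) is true.

(C): Parsed as not (not P nand not R)

not P = not False = True
not R = not False = True
not P nand not R = True nand True = False
not (not P nand not R) = not False = True
So (C) is true.

True statements: 3 ((A), (B), (C)).

3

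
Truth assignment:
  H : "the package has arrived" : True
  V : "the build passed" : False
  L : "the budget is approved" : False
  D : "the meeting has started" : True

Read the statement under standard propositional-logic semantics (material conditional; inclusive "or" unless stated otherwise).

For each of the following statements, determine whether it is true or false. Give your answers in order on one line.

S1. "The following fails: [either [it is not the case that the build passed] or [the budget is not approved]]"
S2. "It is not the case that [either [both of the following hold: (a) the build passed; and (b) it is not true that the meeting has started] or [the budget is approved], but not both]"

S1: In symbols: ~(~V | ~L)

~V = ~F = T
~L = ~F = T
~V | ~L = T | T = T
~(~V | ~L) = ~T = F
Hence S1 is false.

S2: This is ~((V & ~D) xor L).

~D = ~T = F
V & ~D = F & F = F
(V & ~D) xor L = F xor F = F
~((V & ~D) xor L) = ~F = T
Thus S2 is true.

S1 False; S2 True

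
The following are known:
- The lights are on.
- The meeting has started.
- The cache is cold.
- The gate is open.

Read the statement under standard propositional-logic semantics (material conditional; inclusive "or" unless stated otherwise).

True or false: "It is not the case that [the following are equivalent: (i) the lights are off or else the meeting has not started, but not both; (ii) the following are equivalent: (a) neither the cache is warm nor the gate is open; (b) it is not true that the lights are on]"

Let H = "the lights are on" (T), D = "the meeting has started" (T), M = "the cache is warm" (F), K = "the gate is open" (T).
In symbols: ¬((¬H ⊕ ¬D) ↔ ((M ↓ K) ↔ ¬H))

¬H = ¬T = F
¬D = ¬T = F
¬H ⊕ ¬D = F ⊕ F = F
M ↓ K = F ↓ T = F
¬H = ¬T = F
(M ↓ K) ↔ ¬H = F ↔ F = T
(¬H ⊕ ¬D) ↔ ((M ↓ K) ↔ ¬H) = F ↔ T = F
¬((¬H ⊕ ¬D) ↔ ((M ↓ K) ↔ ¬H)) = ¬F = T

The statement is true.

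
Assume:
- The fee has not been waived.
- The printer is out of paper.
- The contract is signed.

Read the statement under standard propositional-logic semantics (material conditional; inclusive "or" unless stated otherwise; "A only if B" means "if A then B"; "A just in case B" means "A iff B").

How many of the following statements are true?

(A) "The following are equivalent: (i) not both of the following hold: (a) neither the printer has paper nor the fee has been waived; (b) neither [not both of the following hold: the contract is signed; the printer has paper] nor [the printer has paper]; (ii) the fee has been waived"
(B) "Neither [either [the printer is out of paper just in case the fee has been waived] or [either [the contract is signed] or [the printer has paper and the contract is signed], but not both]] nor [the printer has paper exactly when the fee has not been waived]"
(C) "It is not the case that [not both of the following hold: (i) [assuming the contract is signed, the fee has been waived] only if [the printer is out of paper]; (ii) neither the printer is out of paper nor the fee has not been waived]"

0

Let N = "the printer has paper" (F), K = "the fee has been waived" (F), H = "the contract is signed" (T).

(A): In symbols: ((N nor K) nand ((H nand N) nor N)) <-> K

N nor K = F nor F = T
H nand N = T nand F = T
(H nand N) nor N = T nor F = F
(N nor K) nand ((H nand N) nor N) = T nand F = T
((N nor K) nand ((H nand N) nor N)) <-> K = T <-> F = F
So (A) is false.

(B): This is ((~N <-> K) | (H xor (N & H))) nor (N <-> ~K).

~N = ~F = T
~N <-> K = T <-> F = F
N & H = F & T = F
H xor (N & H) = T xor F = T
(~N <-> K) | (H xor (N & H)) = F | T = T
~K = ~F = T
N <-> ~K = F <-> T = F
((~N <-> K) | (H xor (N & H))) nor (N <-> ~K) = T nor F = F
Thus (B) is false.

(C): In symbols: ~(((H -> K) -> ~N) nand (~N nor ~K))

H -> K = T -> F = F
~N = ~F = T
(H -> K) -> ~N = F -> T = T
~N = ~F = T
~K = ~F = T
~N nor ~K = T nor T = F
((H -> K) -> ~N) nand (~N nor ~K) = T nand F = T
~(((H -> K) -> ~N) nand (~N nor ~K)) = ~T = F
Thus (C) is false.

True statements: 0 (none).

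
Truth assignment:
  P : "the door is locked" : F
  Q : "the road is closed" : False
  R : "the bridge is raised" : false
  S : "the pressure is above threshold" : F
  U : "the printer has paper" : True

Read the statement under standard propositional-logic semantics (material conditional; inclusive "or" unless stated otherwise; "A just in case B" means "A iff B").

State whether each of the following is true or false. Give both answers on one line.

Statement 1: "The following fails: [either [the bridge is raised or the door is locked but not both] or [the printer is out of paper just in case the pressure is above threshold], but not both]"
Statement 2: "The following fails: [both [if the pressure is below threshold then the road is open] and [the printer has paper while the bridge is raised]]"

Statement 1: In symbols: not ((R xor P) xor (not U iff S))

R xor P = False xor False = False
not U = not True = False
not U iff S = False iff False = True
(R xor P) xor (not U iff S) = False xor True = True
not ((R xor P) xor (not U iff S)) = not True = False
Hence Statement 1 is false.

Statement 2: In symbols: not ((not S -> not Q) and (U and R))

not S = not False = True
not Q = not False = True
not S -> not Q = True -> True = True
U and R = True and False = False
(not S -> not Q) and (U and R) = True and False = False
not ((not S -> not Q) and (U and R)) = not False = True
Hence Statement 2 is true.

Statement 1 False / Statement 2 True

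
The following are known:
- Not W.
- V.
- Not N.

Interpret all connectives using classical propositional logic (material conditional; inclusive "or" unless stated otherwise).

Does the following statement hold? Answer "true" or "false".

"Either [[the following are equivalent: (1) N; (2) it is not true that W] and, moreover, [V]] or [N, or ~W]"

True.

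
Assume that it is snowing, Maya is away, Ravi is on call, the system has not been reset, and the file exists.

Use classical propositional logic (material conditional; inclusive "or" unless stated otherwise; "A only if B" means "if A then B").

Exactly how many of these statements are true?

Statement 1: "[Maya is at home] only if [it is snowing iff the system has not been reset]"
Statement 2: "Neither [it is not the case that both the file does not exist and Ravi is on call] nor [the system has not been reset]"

Let K = "Maya is at home" (False), W = "it is snowing" (True), H = "the system has been reset" (False), M = "the file exists" (True), P = "Ravi is on call" (True).

Statement 1: In symbols: K -> (W iff not H)

not H = not False = True
W iff not H = True iff True = True
K -> (W iff not H) = False -> True = True
Hence Statement 1 is true.

Statement 2: Parsed as (not M nand P) nor not H

not M = not True = False
not M nand P = False nand True = True
not H = not False = True
(not M nand P) nor not H = True nor True = False
Thus Statement 2 is false.

1 of the 2 statements is true (Statement 1).

1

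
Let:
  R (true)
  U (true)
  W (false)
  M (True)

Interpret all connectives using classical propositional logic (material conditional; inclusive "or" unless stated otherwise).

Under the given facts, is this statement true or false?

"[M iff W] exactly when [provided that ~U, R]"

In symbols: (M ↔ W) ↔ (¬U → R)

M ↔ W = T ↔ F = F
¬U = ¬T = F
¬U → R = F → T = T
(M ↔ W) ↔ (¬U → R) = F ↔ T = F

False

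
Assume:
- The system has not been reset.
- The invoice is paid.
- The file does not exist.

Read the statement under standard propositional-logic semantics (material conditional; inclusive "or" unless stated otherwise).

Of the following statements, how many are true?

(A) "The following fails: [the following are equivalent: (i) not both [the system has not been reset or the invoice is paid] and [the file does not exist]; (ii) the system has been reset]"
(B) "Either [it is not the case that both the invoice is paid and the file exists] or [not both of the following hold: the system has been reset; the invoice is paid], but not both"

0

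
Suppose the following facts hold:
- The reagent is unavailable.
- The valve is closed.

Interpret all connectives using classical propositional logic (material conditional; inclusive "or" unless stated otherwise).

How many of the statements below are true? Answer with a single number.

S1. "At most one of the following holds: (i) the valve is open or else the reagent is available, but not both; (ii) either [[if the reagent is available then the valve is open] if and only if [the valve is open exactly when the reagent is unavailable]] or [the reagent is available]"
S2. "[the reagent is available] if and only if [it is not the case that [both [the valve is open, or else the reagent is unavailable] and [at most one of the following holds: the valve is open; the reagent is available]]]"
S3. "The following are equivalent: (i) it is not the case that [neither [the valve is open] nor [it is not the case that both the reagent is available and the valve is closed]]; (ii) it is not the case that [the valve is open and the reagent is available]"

Let Q = "the valve is open" (False), P = "the reagent is available" (False).

S1: In symbols: (Q xor P) nand (((P -> Q) iff (Q iff not P)) or P)

Q xor P = False xor False = False
P -> Q = False -> False = True
not P = not False = True
Q iff not P = False iff True = False
(P -> Q) iff (Q iff not P) = True iff False = False
((P -> Q) iff (Q iff not P)) or P = False or False = False
(Q xor P) nand (((P -> Q) iff (Q iff not P)) or P) = False nand False = True
So S1 is true.

S2: Parsed as P iff not ((Q or not P) and (Q nand P))

not P = not False = True
Q or not P = False or True = True
Q nand P = False nand False = True
(Q or not P) and (Q nand P) = True and True = True
not ((Q or not P) and (Q nand P)) = not True = False
P iff not ((Q or not P) and (Q nand P)) = False iff False = True
Hence S2 is true.

S3: In symbols: not (Q nor (P nand not Q)) iff not (Q and P)

not Q = not False = True
P nand not Q = False nand True = True
Q nor (P nand not Q) = False nor True = False
not (Q nor (P nand not Q)) = not False = True
Q and P = False and False = False
not (Q and P) = not False = True
not (Q nor (P nand not Q)) iff not (Q and P) = True iff True = True
Thus S3 is true.

True statements: 3 (S1, S2, S3).

3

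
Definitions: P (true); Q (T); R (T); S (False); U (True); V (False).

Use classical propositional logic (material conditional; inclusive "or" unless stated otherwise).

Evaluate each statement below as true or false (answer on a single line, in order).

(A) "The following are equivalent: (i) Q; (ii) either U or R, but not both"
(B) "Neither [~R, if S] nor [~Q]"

(A): This is Q <-> (U xor R).

U xor R = T xor T = F
Q <-> (U xor R) = T <-> F = F
Hence (A) is false.

(B): Formalization: (S -> ~R) nor ~Q

~R = ~T = F
S -> ~R = F -> F = T
~Q = ~T = F
(S -> ~R) nor ~Q = T nor F = F
Thus (B) is false.

(A) False, (B) False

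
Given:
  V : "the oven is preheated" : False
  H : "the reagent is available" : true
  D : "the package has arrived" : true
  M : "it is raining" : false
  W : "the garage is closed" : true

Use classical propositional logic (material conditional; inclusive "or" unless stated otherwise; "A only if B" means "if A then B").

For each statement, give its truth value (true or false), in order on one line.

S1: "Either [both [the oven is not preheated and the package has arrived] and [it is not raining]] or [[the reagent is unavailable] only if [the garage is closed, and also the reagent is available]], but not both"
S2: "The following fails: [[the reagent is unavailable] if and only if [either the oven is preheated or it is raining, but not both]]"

S1 false; S2 false

S1: This is ((not V and D) and not M) xor (not H -> (W and H)).

not V = not False = True
not V and D = True and True = True
not M = not False = True
(not V and D) and not M = True and True = True
not H = not True = False
W and H = True and True = True
not H -> (W and H) = False -> True = True
((not V and D) and not M) xor (not H -> (W and H)) = True xor True = False
So S1 is false.

S2: This is not (not H iff (V xor M)).

not H = not True = False
V xor M = False xor False = False
not H iff (V xor M) = False iff False = True
not (not H iff (V xor M)) = not True = False
So S2 is false.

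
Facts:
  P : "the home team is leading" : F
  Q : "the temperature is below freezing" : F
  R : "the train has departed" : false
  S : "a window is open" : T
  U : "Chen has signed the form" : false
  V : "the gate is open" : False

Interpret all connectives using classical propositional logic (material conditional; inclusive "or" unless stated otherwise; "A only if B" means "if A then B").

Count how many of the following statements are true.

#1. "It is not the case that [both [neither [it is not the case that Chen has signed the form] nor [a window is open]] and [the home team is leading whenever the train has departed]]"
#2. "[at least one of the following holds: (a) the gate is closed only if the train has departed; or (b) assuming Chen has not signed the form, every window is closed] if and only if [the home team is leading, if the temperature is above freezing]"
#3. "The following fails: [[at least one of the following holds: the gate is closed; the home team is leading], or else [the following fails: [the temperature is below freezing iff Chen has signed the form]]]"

#1: This is ¬((¬U ↓ S) ∧ (R → P)).

¬U = ¬F = T
¬U ↓ S = T ↓ T = F
R → P = F → F = T
(¬U ↓ S) ∧ (R → P) = F ∧ T = F
¬((¬U ↓ S) ∧ (R → P)) = ¬F = T
Thus #1 is true.

#2: In symbols: ((¬V → R) ∨ (¬U → ¬S)) ↔ (¬Q → P)

¬V = ¬F = T
¬V → R = T → F = F
¬U = ¬F = T
¬S = ¬T = F
¬U → ¬S = T → F = F
(¬V → R) ∨ (¬U → ¬S) = F ∨ F = F
¬Q = ¬F = T
¬Q → P = T → F = F
((¬V → R) ∨ (¬U → ¬S)) ↔ (¬Q → P) = F ↔ F = T
So #2 is true.

#3: In symbols: ¬((¬V ∨ P) ∨ ¬(Q ↔ U))

¬V = ¬F = T
¬V ∨ P = T ∨ F = T
Q ↔ U = F ↔ F = T
¬(Q ↔ U) = ¬T = F
(¬V ∨ P) ∨ ¬(Q ↔ U) = T ∨ F = T
¬((¬V ∨ P) ∨ ¬(Q ↔ U)) = ¬T = F
So #3 is false.

True statements: 2 (#1, #2).

2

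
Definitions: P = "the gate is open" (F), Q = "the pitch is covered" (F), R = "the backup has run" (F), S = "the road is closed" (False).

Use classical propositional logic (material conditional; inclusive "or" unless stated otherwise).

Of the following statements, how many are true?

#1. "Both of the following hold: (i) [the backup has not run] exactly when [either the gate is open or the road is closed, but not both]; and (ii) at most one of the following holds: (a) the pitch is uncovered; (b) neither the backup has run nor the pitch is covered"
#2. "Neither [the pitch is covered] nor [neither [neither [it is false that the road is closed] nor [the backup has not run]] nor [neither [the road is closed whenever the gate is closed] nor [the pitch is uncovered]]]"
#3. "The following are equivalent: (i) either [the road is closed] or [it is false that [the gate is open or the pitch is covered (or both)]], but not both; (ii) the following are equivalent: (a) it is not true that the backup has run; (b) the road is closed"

#1: In symbols: (¬R ↔ (P ⊕ S)) ∧ (¬Q ↑ (R ↓ Q))

¬R = ¬F = T
P ⊕ S = F ⊕ F = F
¬R ↔ (P ⊕ S) = T ↔ F = F
¬Q = ¬F = T
R ↓ Q = F ↓ F = T
¬Q ↑ (R ↓ Q) = T ↑ T = F
(¬R ↔ (P ⊕ S)) ∧ (¬Q ↑ (R ↓ Q)) = F ∧ F = F
So #1 is false.

#2: Formalization: Q ↓ ((¬S ↓ ¬R) ↓ ((¬P → S) ↓ ¬Q))

¬S = ¬F = T
¬R = ¬F = T
¬S ↓ ¬R = T ↓ T = F
¬P = ¬F = T
¬P → S = T → F = F
¬Q = ¬F = T
(¬P → S) ↓ ¬Q = F ↓ T = F
(¬S ↓ ¬R) ↓ ((¬P → S) ↓ ¬Q) = F ↓ F = T
Q ↓ ((¬S ↓ ¬R) ↓ ((¬P → S) ↓ ¬Q)) = F ↓ T = F
Hence #2 is false.

#3: In symbols: (S ⊕ ¬(P ∨ Q)) ↔ (¬R ↔ S)

P ∨ Q = F ∨ F = F
¬(P ∨ Q) = ¬F = T
S ⊕ ¬(P ∨ Q) = F ⊕ T = T
¬R = ¬F = T
¬R ↔ S = T ↔ F = F
(S ⊕ ¬(P ∨ Q)) ↔ (¬R ↔ S) = T ↔ F = F
So #3 is false.

True statements: 0 (none).

0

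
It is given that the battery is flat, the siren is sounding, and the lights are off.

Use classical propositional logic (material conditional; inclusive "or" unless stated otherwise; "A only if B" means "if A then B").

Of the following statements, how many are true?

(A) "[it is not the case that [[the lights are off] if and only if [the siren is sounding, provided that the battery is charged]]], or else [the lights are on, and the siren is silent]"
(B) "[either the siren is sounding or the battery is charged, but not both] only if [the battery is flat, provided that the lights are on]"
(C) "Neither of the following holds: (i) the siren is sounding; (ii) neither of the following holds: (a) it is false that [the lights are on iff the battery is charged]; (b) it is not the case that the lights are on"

Let R = "the lights are on" (F), H = "the battery is charged" (F), N = "the siren is sounding" (T).

(A): Formalization: ~(~R <-> (H -> N)) | (R & ~N)

~R = ~F = T
H -> N = F -> T = T
~R <-> (H -> N) = T <-> T = T
~(~R <-> (H -> N)) = ~T = F
~N = ~T = F
R & ~N = F & F = F
~(~R <-> (H -> N)) | (R & ~N) = F | F = F
So (A) is false.

(B): In symbols: (N xor H) -> (R -> ~H)

N xor H = T xor F = T
~H = ~F = T
R -> ~H = F -> T = T
(N xor H) -> (R -> ~H) = T -> T = T
So (B) is true.

(C): This is N nor (~(R <-> H) nor ~R).

R <-> H = F <-> F = T
~(R <-> H) = ~T = F
~R = ~F = T
~(R <-> H) nor ~R = F nor T = F
N nor (~(R <-> H) nor ~R) = T nor F = F
So (C) is false.

1 of the 3 statements is true ((B)).

1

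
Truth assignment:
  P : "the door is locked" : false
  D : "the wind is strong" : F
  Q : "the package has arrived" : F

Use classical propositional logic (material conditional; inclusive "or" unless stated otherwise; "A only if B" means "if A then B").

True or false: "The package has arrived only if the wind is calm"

True.

Values: Q=False, D=False.
Parsed as Q -> not D

not D = not False = True
Q -> not D = False -> True = True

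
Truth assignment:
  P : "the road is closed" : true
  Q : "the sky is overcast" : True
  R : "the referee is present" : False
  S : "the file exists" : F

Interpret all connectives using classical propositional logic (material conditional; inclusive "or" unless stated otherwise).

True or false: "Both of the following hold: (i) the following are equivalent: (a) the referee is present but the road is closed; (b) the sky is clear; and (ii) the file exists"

False

Values: R=False, P=True, Q=True, S=False.
Parsed as ((R and P) iff not Q) and S

R and P = False and True = False
not Q = not True = False
(R and P) iff not Q = False iff False = True
((R and P) iff not Q) and S = True and False = False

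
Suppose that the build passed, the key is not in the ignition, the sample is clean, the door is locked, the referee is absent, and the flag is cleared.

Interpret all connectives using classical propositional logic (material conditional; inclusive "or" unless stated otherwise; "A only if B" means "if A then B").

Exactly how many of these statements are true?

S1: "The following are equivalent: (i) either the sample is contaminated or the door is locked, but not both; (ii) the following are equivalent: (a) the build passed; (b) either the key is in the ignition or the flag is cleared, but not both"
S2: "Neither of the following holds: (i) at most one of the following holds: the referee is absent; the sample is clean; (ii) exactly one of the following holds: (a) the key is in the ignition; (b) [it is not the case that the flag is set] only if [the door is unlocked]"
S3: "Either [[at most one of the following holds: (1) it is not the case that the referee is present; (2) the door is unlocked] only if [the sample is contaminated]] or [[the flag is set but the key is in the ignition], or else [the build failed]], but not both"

2

Let D = "the sample is contaminated" (F), R = "the door is locked" (T), G = "the build passed" (T), P = "the key is in the ignition" (F), S = "the flag is set" (F), V = "the referee is present" (F).

S1: Parsed as (D xor R) <-> (G <-> (P xor ~S))

D xor R = F xor T = T
~S = ~F = T
P xor ~S = F xor T = T
G <-> (P xor ~S) = T <-> T = T
(D xor R) <-> (G <-> (P xor ~S)) = T <-> T = T
Hence S1 is true.

S2: This is (~V nand ~D) nor (P xor (~S -> ~R)).

~V = ~F = T
~D = ~F = T
~V nand ~D = T nand T = F
~S = ~F = T
~R = ~T = F
~S -> ~R = T -> F = F
P xor (~S -> ~R) = F xor F = F
(~V nand ~D) nor (P xor (~S -> ~R)) = F nor F = T
Thus S2 is true.

S3: This is ((~V nand ~R) -> D) xor ((S & P) | ~G).

~V = ~F = T
~R = ~T = F
~V nand ~R = T nand F = T
(~V nand ~R) -> D = T -> F = F
S & P = F & F = F
~G = ~T = F
(S & P) | ~G = F | F = F
((~V nand ~R) -> D) xor ((S & P) | ~G) = F xor F = F
Thus S3 is false.

2 of the 3 statements are true (S1, S2).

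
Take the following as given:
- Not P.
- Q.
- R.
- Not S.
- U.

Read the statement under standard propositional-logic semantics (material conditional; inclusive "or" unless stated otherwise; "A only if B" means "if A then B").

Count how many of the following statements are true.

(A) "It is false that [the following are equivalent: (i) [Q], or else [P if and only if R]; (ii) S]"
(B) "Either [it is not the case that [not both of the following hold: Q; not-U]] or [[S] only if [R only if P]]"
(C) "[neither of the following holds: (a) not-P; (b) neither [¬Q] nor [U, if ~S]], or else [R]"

(A): Parsed as ¬((Q ∨ (P ↔ R)) ↔ S)

P ↔ R = F ↔ T = F
Q ∨ (P ↔ R) = T ∨ F = T
(Q ∨ (P ↔ R)) ↔ S = T ↔ F = F
¬((Q ∨ (P ↔ R)) ↔ S) = ¬F = T
Hence (A) is true.

(B): Formalization: ¬(Q ↑ ¬U) ∨ (S → (R → P))

¬U = ¬T = F
Q ↑ ¬U = T ↑ F = T
¬(Q ↑ ¬U) = ¬T = F
R → P = T → F = F
S → (R → P) = F → F = T
¬(Q ↑ ¬U) ∨ (S → (R → P)) = F ∨ T = T
So (B) is true.

(C): Parsed as (¬P ↓ (¬Q ↓ (¬S → U))) ∨ R

¬P = ¬F = T
¬Q = ¬T = F
¬S = ¬F = T
¬S → U = T → T = T
¬Q ↓ (¬S → U) = F ↓ T = F
¬P ↓ (¬Q ↓ (¬S → U)) = T ↓ F = F
(¬P ↓ (¬Q ↓ (¬S → U))) ∨ R = F ∨ T = T
Thus (C) is true.

True statements: 3.

3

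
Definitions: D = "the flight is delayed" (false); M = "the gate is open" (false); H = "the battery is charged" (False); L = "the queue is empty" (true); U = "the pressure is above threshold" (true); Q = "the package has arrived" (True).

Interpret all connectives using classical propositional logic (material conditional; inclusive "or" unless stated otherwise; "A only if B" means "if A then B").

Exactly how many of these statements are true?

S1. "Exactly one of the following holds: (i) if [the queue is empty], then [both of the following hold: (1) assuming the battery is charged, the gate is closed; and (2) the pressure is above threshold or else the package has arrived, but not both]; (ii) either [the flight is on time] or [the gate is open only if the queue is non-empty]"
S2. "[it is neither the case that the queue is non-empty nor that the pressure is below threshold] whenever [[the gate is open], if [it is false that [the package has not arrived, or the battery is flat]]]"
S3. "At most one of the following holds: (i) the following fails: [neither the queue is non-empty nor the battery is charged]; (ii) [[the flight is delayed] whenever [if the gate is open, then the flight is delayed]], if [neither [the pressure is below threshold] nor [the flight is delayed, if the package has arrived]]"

3

S1: Formalization: (L -> ((H -> not M) and (U xor Q))) xor (not D or (M -> not L))

not M = not False = True
H -> not M = False -> True = True
U xor Q = True xor True = False
(H -> not M) and (U xor Q) = True and False = False
L -> ((H -> not M) and (U xor Q)) = True -> False = False
not D = not False = True
not L = not True = False
M -> not L = False -> False = True
not D or (M -> not L) = True or True = True
(L -> ((H -> not M) and (U xor Q))) xor (not D or (M -> not L)) = False xor True = True
Hence S1 is true.

S2: In symbols: (not (not Q or not H) -> M) -> (not L nor not U)

not Q = not True = False
not H = not False = True
not Q or not H = False or True = True
not (not Q or not H) = not True = False
not (not Q or not H) -> M = False -> False = True
not L = not True = False
not U = not True = False
not L nor not U = False nor False = True
(not (not Q or not H) -> M) -> (not L nor not U) = True -> True = True
Thus S2 is true.

S3: Parsed as not (not L nor H) nand ((not U nor (Q -> D)) -> ((M -> D) -> D))

not L = not True = False
not L nor H = False nor False = True
not (not L nor H) = not True = False
not U = not True = False
Q -> D = True -> False = False
not U nor (Q -> D) = False nor False = True
M -> D = False -> False = True
(M -> D) -> D = True -> False = False
(not U nor (Q -> D)) -> ((M -> D) -> D) = True -> False = False
not (not L nor H) nand ((not U nor (Q -> D)) -> ((M -> D) -> D)) = False nand False = True
So S3 is true.

3 of the 3 statements are true.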